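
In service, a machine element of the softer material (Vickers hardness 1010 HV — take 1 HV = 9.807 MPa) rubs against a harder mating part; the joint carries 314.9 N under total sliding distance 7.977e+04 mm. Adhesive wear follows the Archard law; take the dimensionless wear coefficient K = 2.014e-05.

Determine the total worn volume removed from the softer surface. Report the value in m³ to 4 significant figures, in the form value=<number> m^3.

value=5.108e-11 m^3

Intermediate values appear rounded. Each operation carries full precision; rounded once at the end to 4 significant figures.
Distance covered L = 7.977e+04 mm = 79.77 m.
Hardness H = 1010 HV × 9.807 MPa/HV = 9905 MPa = 9.905e+09 Pa.
Expressed in SI base units: W = 314.9 N, H = 9.905e+09 Pa, K = 2.014e-05.
Volume removed: V = K·W·L/H = 2.014e-05 · 314.9 · 79.77 / 9.905e+09 = 5.108e-11 m³.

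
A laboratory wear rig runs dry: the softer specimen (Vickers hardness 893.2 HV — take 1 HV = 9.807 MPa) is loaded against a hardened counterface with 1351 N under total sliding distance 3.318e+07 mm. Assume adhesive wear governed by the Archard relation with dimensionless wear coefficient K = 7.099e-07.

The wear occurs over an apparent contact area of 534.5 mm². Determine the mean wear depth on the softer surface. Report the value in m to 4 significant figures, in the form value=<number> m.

value=6.797e-06 m

The intermediates appear rounded; each operation carries exact precision — a lone final rounding, at 4 significant digits.
Distance covered L = 3.318e+07 mm = 3.318e+04 m.
Hardness H = 893.2 HV × 9.807 MPa/HV = 8760 MPa = 8.760e+09 Pa.
Contact area A = 534.5 mm² = 5.345e-04 m².
SI base units throughout: W = 1351 N, H = 8.760e+09 Pa, K = 7.099e-07.
The Archard volume V = K·W·L/H = 7.099e-07 · 1351 · 3.318e+04 / 8.760e+09 = 3.633e-09 m³.
Depth h = V/A = 3.633e-09 / 5.345e-04 = 6.797e-06 m.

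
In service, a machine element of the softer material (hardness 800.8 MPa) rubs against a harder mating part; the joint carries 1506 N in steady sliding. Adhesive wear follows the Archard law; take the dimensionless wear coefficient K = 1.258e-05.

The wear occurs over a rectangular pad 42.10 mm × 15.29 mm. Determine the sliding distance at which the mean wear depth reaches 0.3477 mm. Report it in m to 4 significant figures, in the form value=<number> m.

value=9460 m

Every step keeps full float precision; the intermediates are shown rounded, and rounded just once: 4 significant figures.
Convert: Hardness H = 800.8 MPa = 8.008e+08 Pa.
Convert: Pad sides 42.10 mm × 15.29 mm = 0.04210 m × 0.01529 m. Contact area A = 0.04210 m × 0.01529 m = 6.437e-04 m².
Convert: Depth limit h_lim = 0.3477 mm = 3.477e-04 m.
Restated in SI base units: W = 1506 N, H = 8.008e+08 Pa, K = 1.258e-05.
Allowed volume V_lim = h_lim·A = 3.477e-04 · 6.437e-04 = 2.238e-07 m³.
So the life L = V_lim·H/(K·W) = 2.238e-07 · 8.008e+08 / (1.258e-05 · 1506) = 9460 m.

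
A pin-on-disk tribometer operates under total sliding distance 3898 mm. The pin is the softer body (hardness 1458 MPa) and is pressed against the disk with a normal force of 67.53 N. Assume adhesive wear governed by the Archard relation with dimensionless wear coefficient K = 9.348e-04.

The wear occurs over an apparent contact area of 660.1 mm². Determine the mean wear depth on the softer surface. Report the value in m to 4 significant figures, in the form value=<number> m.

All working math holds full float precision, and intermediates are shown rounded — one last rounding: four significant digits.
Convert: Path length L = 3898 mm = 3.898 m.
Convert: Hardness H = 1458 MPa = 1.458e+09 Pa.
Convert: Contact area A = 660.1 mm² = 6.601e-04 m².
SI base units throughout: W = 67.53 N, H = 1.458e+09 Pa, K = 9.348e-04.
Volume removed: V = K·W·L/H = 9.348e-04 · 67.53 · 3.898 / 1.458e+09 = 1.688e-10 m³.
Average depth h = V/A = 1.688e-10 / 6.601e-04 = 2.557e-07 m.

value=2.557e-07 m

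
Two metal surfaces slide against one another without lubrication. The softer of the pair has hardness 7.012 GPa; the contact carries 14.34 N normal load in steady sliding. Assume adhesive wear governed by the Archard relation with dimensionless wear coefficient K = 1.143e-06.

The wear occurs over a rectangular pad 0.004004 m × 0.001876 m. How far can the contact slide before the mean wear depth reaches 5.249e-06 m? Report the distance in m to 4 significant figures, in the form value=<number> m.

value=1.687e+04 m

Each operation carries exact precision, and the intermediates are printed rounded; rounded just once, at 4 significant digits.
Convert: Hardness H = 7.012 GPa = 7.012e+09 Pa.
Convert: Contact area A = 0.004004 m × 0.001876 m = 7.512e-06 m².
As SI base values: W = 14.34 N, H = 7.012e+09 Pa, K = 1.143e-06.
Wearable volume V_lim = h_lim·A = 5.249e-06 · 7.512e-06 = 3.943e-11 m³.
Inverting, life L = V_lim·H/(K·W) = 3.943e-11 · 7.012e+09 / (1.143e-06 · 14.34) = 1.687e+04 m.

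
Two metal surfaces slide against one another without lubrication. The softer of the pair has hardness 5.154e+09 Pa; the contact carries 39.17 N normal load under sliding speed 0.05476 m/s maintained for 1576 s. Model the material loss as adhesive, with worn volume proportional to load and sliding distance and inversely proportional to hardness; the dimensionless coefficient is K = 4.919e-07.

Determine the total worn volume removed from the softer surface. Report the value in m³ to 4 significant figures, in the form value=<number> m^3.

Quoted intermediates are rounded, and each operation keeps exact precision, and one final rounding: 4 significant figures.
Convert: Sliding distance L = v·t = 0.05476 m/s × 1576 s = 86.30 m.
In SI base units: W = 39.17 N, H = 5.154e+09 Pa, K = 4.919e-07.
Archard volume V = K·W·L/H = 4.919e-07 · 39.17 · 86.30 / 5.154e+09 = 3.226e-13 m³.

value=3.226e-13 m^3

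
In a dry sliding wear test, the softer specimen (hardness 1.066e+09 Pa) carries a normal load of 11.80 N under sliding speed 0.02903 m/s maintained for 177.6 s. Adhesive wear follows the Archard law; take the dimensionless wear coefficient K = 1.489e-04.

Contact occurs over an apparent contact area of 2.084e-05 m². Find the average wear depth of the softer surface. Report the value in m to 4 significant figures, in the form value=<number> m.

value=4.078e-07 m

Intermediates are shown rounded; all arithmetic maintains exact precision; a lone final rounding to 4 significant digits.
Path length L = v·t = 0.02903 m/s × 177.6 s = 5.156 m.
In SI base units: W = 11.80 N, H = 1.066e+09 Pa, K = 1.489e-04.
The Archard volume V = K·W·L/H = 1.489e-04 · 11.80 · 5.156 / 1.066e+09 = 8.498e-12 m³.
Depth of wear h = V/A = 8.498e-12 / 2.084e-05 = 4.078e-07 m.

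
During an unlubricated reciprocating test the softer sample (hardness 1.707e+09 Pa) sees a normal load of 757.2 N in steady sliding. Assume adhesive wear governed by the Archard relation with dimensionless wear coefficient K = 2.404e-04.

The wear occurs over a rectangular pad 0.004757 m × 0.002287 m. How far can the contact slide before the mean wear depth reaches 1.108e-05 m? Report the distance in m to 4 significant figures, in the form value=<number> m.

Every step carries full precision, and intermediates are shown rounded. Rounded just once: 4 significant digits.
Convert: Contact area A = 0.004757 m × 0.002287 m = 1.088e-05 m².
Restated in SI base units: W = 757.2 N, H = 1.707e+09 Pa, K = 2.404e-04.
At the depth limit, V_lim = h_lim·A = 1.108e-05 · 1.088e-05 = 1.205e-10 m³.
Thus life L = V_lim·H/(K·W) = 1.205e-10 · 1.707e+09 / (2.404e-04 · 757.2) = 1.130 m.

value=1.130 m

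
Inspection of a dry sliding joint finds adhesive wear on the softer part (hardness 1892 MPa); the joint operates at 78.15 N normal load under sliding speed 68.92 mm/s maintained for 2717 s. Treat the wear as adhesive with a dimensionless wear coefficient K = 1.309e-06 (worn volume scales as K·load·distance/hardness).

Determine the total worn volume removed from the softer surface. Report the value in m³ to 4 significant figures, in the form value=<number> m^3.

Intermediate values are printed rounded; every step holds full float precision; rounded once at the end to 4 significant digits.
Convert: Sliding speed v = 68.92 mm/s = 0.06892 m/s. Total distance L = v·t = 0.06892 m/s × 2717 s = 187.3 m.
Convert: Hardness H = 1892 MPa = 1.892e+09 Pa.
Expressed in SI base units: W = 78.15 N, H = 1.892e+09 Pa, K = 1.309e-06.
By Archard's law, V = K·W·L/H = 1.309e-06 · 78.15 · 187.3 / 1.892e+09 = 1.012e-11 m³.

value=1.012e-11 m^3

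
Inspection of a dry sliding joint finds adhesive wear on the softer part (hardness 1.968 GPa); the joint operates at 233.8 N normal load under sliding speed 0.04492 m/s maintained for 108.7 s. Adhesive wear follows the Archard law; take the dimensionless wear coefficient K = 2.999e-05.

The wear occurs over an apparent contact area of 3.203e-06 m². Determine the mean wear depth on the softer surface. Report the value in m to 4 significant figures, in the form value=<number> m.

value=5.431e-06 m

All arithmetic maintains full float precision; the intermediates are printed rounded. Rounded once at the end: 4 significant figures.
The distance L = v·t = 0.04492 m/s × 108.7 s = 4.883 m.
Hardness H = 1.968 GPa = 1.968e+09 Pa.
In SI base units: W = 233.8 N, H = 1.968e+09 Pa, K = 2.999e-05.
Archard relation: V = K·W·L/H = 2.999e-05 · 233.8 · 4.883 / 1.968e+09 = 1.740e-11 m³.
Depth of wear h = V/A = 1.740e-11 / 3.203e-06 = 5.431e-06 m.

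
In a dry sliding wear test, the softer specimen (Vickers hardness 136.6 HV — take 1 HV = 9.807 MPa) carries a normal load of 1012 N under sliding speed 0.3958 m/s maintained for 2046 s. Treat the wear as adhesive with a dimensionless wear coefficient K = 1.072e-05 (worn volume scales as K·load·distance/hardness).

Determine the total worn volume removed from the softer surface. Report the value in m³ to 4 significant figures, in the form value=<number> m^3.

All arithmetic maintains exact precision; intermediates appear rounded; rounded once at the end, at four significant figures.
The distance L = v·t = 0.3958 m/s × 2046 s = 809.8 m.
Hardness H = 136.6 HV × 9.807 MPa/HV = 1340 MPa = 1.340e+09 Pa.
In SI base units: W = 1012 N, H = 1.340e+09 Pa, K = 1.072e-05.
By Archard's law, V = K·W·L/H = 1.072e-05 · 1012 · 809.8 / 1.340e+09 = 6.558e-09 m³.

value=6.558e-09 m^3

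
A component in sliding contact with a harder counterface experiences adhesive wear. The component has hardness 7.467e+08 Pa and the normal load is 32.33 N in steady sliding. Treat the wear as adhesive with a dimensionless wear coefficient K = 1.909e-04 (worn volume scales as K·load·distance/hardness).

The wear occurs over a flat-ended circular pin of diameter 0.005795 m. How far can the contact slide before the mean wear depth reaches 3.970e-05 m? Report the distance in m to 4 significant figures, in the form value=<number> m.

Each operation maintains full precision — intermediate values are shown rounded; rounded just once, at 4 significant digits.
Convert: Contact area A = π·d²/4 = π·(0.005795 m)²/4 = 2.638e-05 m².
Expressed in SI base units: W = 32.33 N, H = 7.467e+08 Pa, K = 1.909e-04.
Limit volume V_lim = h_lim·A = 3.970e-05 · 2.638e-05 = 1.047e-09 m³.
Sliding life L = V_lim·H/(K·W) = 1.047e-09 · 7.467e+08 / (1.909e-04 · 32.33) = 126.7 m.

value=126.7 m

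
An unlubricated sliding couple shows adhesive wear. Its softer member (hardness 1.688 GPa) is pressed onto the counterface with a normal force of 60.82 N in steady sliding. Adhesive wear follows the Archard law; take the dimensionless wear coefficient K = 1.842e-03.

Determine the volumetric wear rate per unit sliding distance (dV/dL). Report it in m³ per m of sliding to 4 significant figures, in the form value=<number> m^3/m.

value=6.637e-11 m^3/m

Printed values are rounded; each operation maintains full precision. Rounded just once to 4 significant digits.
Hardness H = 1.688 GPa = 1.688e+09 Pa.
As SI base values: W = 60.82 N, H = 1.688e+09 Pa, K = 1.842e-03.
The wear rate dV/dL = K·W/H — distance-free: 1.842e-03 · 60.82 / 1.688e+09 = 6.637e-11 m³/m.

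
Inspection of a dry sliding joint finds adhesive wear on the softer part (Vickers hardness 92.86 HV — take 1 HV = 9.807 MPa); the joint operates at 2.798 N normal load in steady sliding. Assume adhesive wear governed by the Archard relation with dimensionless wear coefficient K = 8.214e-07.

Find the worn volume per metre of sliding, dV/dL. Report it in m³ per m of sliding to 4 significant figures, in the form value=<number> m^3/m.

Intermediates are shown rounded, and all working math holds full precision. Rounded once at the end to four significant figures.
Convert: Hardness H = 92.86 HV × 9.807 MPa/HV = 910.7 MPa = 9.107e+08 Pa.
Collected in SI base units: W = 2.798 N, H = 9.107e+08 Pa, K = 8.214e-07.
Wear rate dV/dL = K·W/H, per unit distance: 8.214e-07 · 2.798 / 9.107e+08 = 2.524e-15 m³/m.

value=2.524e-15 m^3/m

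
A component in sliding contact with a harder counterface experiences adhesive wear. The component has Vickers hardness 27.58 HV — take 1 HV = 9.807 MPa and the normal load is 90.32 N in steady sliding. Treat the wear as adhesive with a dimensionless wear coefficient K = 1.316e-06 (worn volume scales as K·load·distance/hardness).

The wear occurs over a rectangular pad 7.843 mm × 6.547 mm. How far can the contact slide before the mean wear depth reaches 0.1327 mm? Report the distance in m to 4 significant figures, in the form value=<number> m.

value=1.551e+04 m

All arithmetic carries exact precision — shown intermediates are rounded, and rounded just once to four significant figures.
Hardness H = 27.58 HV × 9.807 MPa/HV = 270.5 MPa = 2.705e+08 Pa.
Pad sides 7.843 mm × 6.547 mm = 0.007843 m × 0.006547 m. Contact area A = 0.007843 m × 0.006547 m = 5.135e-05 m².
Depth limit h_lim = 0.1327 mm = 1.327e-04 m.
Expressed in SI base units: W = 90.32 N, H = 2.705e+08 Pa, K = 1.316e-06.
At the depth limit, V_lim = h_lim·A = 1.327e-04 · 5.135e-05 = 6.814e-09 m³.
Thus life L = V_lim·H/(K·W) = 6.814e-09 · 2.705e+08 / (1.316e-06 · 90.32) = 1.551e+04 m.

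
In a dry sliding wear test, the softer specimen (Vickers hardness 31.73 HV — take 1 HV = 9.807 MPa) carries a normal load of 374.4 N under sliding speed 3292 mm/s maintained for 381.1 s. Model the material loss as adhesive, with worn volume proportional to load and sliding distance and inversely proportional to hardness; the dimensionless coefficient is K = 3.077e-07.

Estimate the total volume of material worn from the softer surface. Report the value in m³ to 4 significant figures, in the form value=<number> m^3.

value=4.645e-10 m^3

The intermediates are displayed rounded. The algebra maintains exact precision — a single final rounding, at four significant digits.
Convert: Sliding speed v = 3292 mm/s = 3.292 m/s. Total distance L = v·t = 3.292 m/s × 381.1 s = 1255 m.
Convert: Hardness H = 31.73 HV × 9.807 MPa/HV = 311.2 MPa = 3.112e+08 Pa.
As SI base values: W = 374.4 N, H = 3.112e+08 Pa, K = 3.077e-07.
Archard volume V = K·W·L/H = 3.077e-07 · 374.4 · 1255 / 3.112e+08 = 4.645e-10 m³.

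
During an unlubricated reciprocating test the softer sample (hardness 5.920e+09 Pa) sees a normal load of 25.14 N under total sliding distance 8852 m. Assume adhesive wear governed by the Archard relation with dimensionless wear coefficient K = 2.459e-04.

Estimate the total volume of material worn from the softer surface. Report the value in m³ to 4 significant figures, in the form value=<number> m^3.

Every step holds full precision — shown intermediates are rounded. Rounded just once to 4 significant figures.
As SI base values: W = 25.14 N, H = 5.920e+09 Pa, K = 2.459e-04.
Apply Archard: V = K·W·L/H = 2.459e-04 · 25.14 · 8852 / 5.920e+09 = 9.244e-09 m³.

value=9.244e-09 m^3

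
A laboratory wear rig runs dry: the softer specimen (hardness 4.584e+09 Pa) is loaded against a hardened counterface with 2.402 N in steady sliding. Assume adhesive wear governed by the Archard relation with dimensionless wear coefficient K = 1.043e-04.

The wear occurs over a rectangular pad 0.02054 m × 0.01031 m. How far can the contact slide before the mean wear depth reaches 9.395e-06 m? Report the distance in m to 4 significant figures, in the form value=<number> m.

Each operation maintains full float precision; intermediate values are shown rounded; a single final rounding to four significant digits.
Contact area A = 0.02054 m × 0.01031 m = 2.118e-04 m².
Working in SI base units: W = 2.402 N, H = 4.584e+09 Pa, K = 1.043e-04.
Volume at the limit: V_lim = h_lim·A = 9.395e-06 · 2.118e-04 = 1.990e-09 m³.
Inverting, life L = V_lim·H/(K·W) = 1.990e-09 · 4.584e+09 / (1.043e-04 · 2.402) = 3.640e+04 m.

value=3.640e+04 m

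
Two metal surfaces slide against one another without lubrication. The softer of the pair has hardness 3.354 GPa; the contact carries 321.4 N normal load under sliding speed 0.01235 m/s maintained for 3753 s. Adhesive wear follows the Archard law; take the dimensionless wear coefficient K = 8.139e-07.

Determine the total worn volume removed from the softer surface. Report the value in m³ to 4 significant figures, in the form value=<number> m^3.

Each operation maintains exact precision; intermediates are displayed rounded — one last rounding to 4 significant digits.
Convert: Total distance L = v·t = 0.01235 m/s × 3753 s = 46.35 m.
Convert: Hardness H = 3.354 GPa = 3.354e+09 Pa.
Collected in SI base units: W = 321.4 N, H = 3.354e+09 Pa, K = 8.139e-07.
Wear volume V = K·W·L/H = 8.139e-07 · 321.4 · 46.35 / 3.354e+09 = 3.615e-12 m³.

value=3.615e-12 m^3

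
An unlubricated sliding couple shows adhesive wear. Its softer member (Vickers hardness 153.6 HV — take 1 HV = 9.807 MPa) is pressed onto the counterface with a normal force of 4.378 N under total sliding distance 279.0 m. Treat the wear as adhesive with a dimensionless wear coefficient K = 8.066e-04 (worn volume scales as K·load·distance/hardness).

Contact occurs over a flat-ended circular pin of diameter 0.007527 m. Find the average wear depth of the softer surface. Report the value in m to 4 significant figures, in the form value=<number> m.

The algebra carries exact precision. Intermediates are printed rounded — a lone final rounding: four significant digits.
Convert: Hardness H = 153.6 HV × 9.807 MPa/HV = 1506 MPa = 1.506e+09 Pa.
Convert: Contact area A = π·d²/4 = π·(0.007527 m)²/4 = 4.450e-05 m².
Collected in SI base units: W = 4.378 N, H = 1.506e+09 Pa, K = 8.066e-04.
Archard relation: V = K·W·L/H = 8.066e-04 · 4.378 · 279.0 / 1.506e+09 = 6.540e-10 m³.
Depth h = V/A = 6.540e-10 / 4.450e-05 = 1.470e-05 m.

value=1.470e-05 m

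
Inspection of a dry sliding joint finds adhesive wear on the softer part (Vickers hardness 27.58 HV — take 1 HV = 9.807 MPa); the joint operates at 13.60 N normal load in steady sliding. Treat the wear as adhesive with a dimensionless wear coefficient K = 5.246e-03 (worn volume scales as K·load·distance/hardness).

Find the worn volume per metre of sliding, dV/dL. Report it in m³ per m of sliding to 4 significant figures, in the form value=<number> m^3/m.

Each operation carries full precision; the intermediates are shown rounded; rounded just once, at four significant figures.
Convert: Hardness H = 27.58 HV × 9.807 MPa/HV = 270.5 MPa = 2.705e+08 Pa.
SI base units throughout: W = 13.60 N, H = 2.705e+08 Pa, K = 5.246e-03.
Rate of wear dV/dL = K·W/H — distance-free: 5.246e-03 · 13.60 / 2.705e+08 = 2.638e-10 m³/m.

value=2.638e-10 m^3/m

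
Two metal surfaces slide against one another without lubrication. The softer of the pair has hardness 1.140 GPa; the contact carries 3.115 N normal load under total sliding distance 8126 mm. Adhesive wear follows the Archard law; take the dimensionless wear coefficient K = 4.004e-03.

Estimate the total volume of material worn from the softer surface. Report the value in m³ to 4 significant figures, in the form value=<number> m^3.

value=8.890e-11 m^3

The algebra maintains full float precision. Intermediates appear rounded — one final rounding to four significant figures.
Sliding distance L = 8126 mm = 8.126 m.
Hardness H = 1.140 GPa = 1.140e+09 Pa.
Expressed in SI base units: W = 3.115 N, H = 1.140e+09 Pa, K = 4.004e-03.
Volume removed: V = K·W·L/H = 4.004e-03 · 3.115 · 8.126 / 1.140e+09 = 8.890e-11 m³.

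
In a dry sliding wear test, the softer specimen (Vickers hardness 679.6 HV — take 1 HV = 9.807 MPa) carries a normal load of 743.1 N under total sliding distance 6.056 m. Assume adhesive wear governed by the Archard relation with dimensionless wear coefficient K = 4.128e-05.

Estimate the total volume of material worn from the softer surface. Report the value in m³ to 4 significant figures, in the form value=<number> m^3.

The algebra carries full precision. Intermediate values are printed rounded; one last rounding: 4 significant digits.
Convert: Hardness H = 679.6 HV × 9.807 MPa/HV = 6665 MPa = 6.665e+09 Pa.
In SI base units: W = 743.1 N, H = 6.665e+09 Pa, K = 4.128e-05.
Apply Archard: V = K·W·L/H = 4.128e-05 · 743.1 · 6.056 / 6.665e+09 = 2.787e-11 m³.

value=2.787e-11 m^3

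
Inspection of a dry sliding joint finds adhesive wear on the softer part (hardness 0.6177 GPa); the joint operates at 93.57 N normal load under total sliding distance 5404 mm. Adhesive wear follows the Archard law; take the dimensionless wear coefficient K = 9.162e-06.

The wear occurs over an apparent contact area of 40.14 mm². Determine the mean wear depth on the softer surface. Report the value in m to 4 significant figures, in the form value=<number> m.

value=1.868e-07 m

Each operation carries exact precision. Intermediates are displayed rounded, and one final rounding, at four significant digits.
Convert: Distance L = 5404 mm = 5.404 m.
Convert: Hardness H = 0.6177 GPa = 6.177e+08 Pa.
Convert: Contact area A = 40.14 mm² = 4.014e-05 m².
In SI base units: W = 93.57 N, H = 6.177e+08 Pa, K = 9.162e-06.
Archard volume V = K·W·L/H = 9.162e-06 · 93.57 · 5.404 / 6.177e+08 = 7.500e-12 m³.
Depth h = V/A = 7.500e-12 / 4.014e-05 = 1.868e-07 m.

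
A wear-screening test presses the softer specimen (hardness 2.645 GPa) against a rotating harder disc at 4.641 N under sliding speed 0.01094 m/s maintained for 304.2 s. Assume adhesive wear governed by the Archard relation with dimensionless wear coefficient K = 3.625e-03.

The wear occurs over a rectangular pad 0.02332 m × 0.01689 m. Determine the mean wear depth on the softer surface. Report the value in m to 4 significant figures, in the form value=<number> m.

value=5.374e-08 m

Each operation carries exact precision, and printed values are rounded; rounded just once, at 4 significant figures.
Convert: The distance L = v·t = 0.01094 m/s × 304.2 s = 3.328 m.
Convert: Hardness H = 2.645 GPa = 2.645e+09 Pa.
Convert: Contact area A = 0.02332 m × 0.01689 m = 3.939e-04 m².
Expressed in SI base units: W = 4.641 N, H = 2.645e+09 Pa, K = 3.625e-03.
Wear volume V = K·W·L/H = 3.625e-03 · 4.641 · 3.328 / 2.645e+09 = 2.117e-11 m³.
Wear depth h = V/A = 2.117e-11 / 3.939e-04 = 5.374e-08 m.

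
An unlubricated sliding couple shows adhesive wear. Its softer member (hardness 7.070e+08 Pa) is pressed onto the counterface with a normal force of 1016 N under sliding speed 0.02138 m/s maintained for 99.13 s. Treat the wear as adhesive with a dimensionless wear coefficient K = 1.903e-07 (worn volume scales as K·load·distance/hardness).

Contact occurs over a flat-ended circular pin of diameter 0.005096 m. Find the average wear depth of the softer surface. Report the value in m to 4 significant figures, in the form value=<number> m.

Each operation maintains exact precision — intermediate values appear rounded. Rounded once at the end: four significant digits.
Convert: Distance L = v·t = 0.02138 m/s × 99.13 s = 2.119 m.
Convert: Contact area A = π·d²/4 = π·(0.005096 m)²/4 = 2.040e-05 m².
Collected in SI base units: W = 1016 N, H = 7.070e+08 Pa, K = 1.903e-07.
The Archard volume V = K·W·L/H = 1.903e-07 · 1016 · 2.119 / 7.070e+08 = 5.796e-13 m³.
Mean wear depth h = V/A = 5.796e-13 / 2.040e-05 = 2.842e-08 m.

value=2.842e-08 m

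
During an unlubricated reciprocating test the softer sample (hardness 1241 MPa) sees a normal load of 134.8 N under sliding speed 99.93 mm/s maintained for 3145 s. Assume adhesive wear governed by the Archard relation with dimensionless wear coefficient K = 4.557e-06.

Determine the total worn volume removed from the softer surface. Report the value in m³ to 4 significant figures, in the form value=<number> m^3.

Shown intermediates are rounded; all working math holds full precision. Rounded just once to 4 significant figures.
Convert: Sliding speed v = 99.93 mm/s = 0.09993 m/s. Distance L = v·t = 0.09993 m/s × 3145 s = 314.3 m.
Convert: Hardness H = 1241 MPa = 1.241e+09 Pa.
In SI base units: W = 134.8 N, H = 1.241e+09 Pa, K = 4.557e-06.
Volume removed: V = K·W·L/H = 4.557e-06 · 134.8 · 314.3 / 1.241e+09 = 1.556e-10 m³.

value=1.556e-10 m^3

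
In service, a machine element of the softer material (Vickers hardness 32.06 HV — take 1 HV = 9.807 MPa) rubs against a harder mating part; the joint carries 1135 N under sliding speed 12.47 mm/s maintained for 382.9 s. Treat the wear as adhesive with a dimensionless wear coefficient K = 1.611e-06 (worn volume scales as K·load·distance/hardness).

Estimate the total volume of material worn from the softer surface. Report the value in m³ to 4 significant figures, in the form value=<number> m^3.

value=2.777e-11 m^3

Intermediates are shown rounded; each operation carries full precision. Rounded once at the end: four significant digits.
Sliding speed v = 12.47 mm/s = 0.01247 m/s. Distance L = v·t = 0.01247 m/s × 382.9 s = 4.775 m.
Hardness H = 32.06 HV × 9.807 MPa/HV = 314.4 MPa = 3.144e+08 Pa.
SI base units throughout: W = 1135 N, H = 3.144e+08 Pa, K = 1.611e-06.
Wear volume V = K·W·L/H = 1.611e-06 · 1135 · 4.775 / 3.144e+08 = 2.777e-11 m³.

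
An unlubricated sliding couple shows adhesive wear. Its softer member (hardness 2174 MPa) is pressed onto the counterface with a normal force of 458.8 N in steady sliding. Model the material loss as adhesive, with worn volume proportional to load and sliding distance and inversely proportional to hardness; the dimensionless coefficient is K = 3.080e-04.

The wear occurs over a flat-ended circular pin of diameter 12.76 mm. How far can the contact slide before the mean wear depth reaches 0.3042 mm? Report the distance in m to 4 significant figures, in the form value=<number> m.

The intermediates are displayed rounded; all arithmetic keeps full float precision — rounded once at the end, at 4 significant digits.
Convert: Hardness H = 2174 MPa = 2.174e+09 Pa.
Convert: Pin diameter d = 12.76 mm = 0.01276 m. Contact area A = π·d²/4 = π·(0.01276 m)²/4 = 1.279e-04 m².
Convert: Depth limit h_lim = 0.3042 mm = 3.042e-04 m.
Working in SI base units: W = 458.8 N, H = 2.174e+09 Pa, K = 3.080e-04.
Limit volume V_lim = h_lim·A = 3.042e-04 · 1.279e-04 = 3.890e-08 m³.
Thus life L = V_lim·H/(K·W) = 3.890e-08 · 2.174e+09 / (3.080e-04 · 458.8) = 598.5 m.

value=598.5 m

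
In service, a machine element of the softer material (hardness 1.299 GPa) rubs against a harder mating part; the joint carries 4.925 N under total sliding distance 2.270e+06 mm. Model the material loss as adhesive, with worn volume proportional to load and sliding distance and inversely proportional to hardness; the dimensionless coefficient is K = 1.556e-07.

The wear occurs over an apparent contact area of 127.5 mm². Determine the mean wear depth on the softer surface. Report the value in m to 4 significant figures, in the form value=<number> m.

Each operation keeps exact precision — displayed values are rounded; a single final rounding, at four significant digits.
Path length L = 2.270e+06 mm = 2270 m.
Hardness H = 1.299 GPa = 1.299e+09 Pa.
Contact area A = 127.5 mm² = 1.275e-04 m².
Expressed in SI base units: W = 4.925 N, H = 1.299e+09 Pa, K = 1.556e-07.
Volume removed: V = K·W·L/H = 1.556e-07 · 4.925 · 2270 / 1.299e+09 = 1.339e-12 m³.
Depth of wear h = V/A = 1.339e-12 / 1.275e-04 = 1.050e-08 m.

value=1.050e-08 m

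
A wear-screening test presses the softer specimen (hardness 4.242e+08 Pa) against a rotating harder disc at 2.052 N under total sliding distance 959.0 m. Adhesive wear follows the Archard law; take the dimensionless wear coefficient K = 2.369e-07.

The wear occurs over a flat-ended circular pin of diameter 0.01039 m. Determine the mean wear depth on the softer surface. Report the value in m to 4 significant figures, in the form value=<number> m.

Intermediate values are printed rounded, and every step maintains exact precision. Rounded once at the end to 4 significant digits.
Convert: Contact area A = π·d²/4 = π·(0.01039 m)²/4 = 8.479e-05 m².
In SI base units, W = 2.052 N, H = 4.242e+08 Pa, K = 2.369e-07.
Worn volume V = K·W·L/H = 2.369e-07 · 2.052 · 959.0 / 4.242e+08 = 1.099e-12 m³.
Average depth h = V/A = 1.099e-12 / 8.479e-05 = 1.296e-08 m.

value=1.296e-08 m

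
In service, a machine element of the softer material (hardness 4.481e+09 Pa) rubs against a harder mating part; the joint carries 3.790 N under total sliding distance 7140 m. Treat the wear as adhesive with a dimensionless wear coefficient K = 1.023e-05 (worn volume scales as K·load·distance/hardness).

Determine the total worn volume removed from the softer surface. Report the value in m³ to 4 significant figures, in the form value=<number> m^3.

Printed values are rounded. Each operation holds full float precision; rounded just once, at 4 significant figures.
SI base units throughout: W = 3.790 N, H = 4.481e+09 Pa, K = 1.023e-05.
The Archard volume V = K·W·L/H = 1.023e-05 · 3.790 · 7140 / 4.481e+09 = 6.178e-11 m³.

value=6.178e-11 m^3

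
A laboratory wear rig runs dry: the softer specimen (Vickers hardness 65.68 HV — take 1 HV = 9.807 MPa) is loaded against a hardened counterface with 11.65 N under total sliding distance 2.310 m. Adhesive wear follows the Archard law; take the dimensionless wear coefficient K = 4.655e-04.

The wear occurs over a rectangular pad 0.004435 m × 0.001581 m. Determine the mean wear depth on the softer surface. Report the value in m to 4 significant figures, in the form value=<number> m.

Intermediate values are displayed rounded. Every step maintains full precision. Rounded once at the end to 4 significant digits.
Hardness H = 65.68 HV × 9.807 MPa/HV = 644.1 MPa = 6.441e+08 Pa.
Contact area A = 0.004435 m × 0.001581 m = 7.012e-06 m².
Working in SI base units: W = 11.65 N, H = 6.441e+08 Pa, K = 4.655e-04.
Archard relation: V = K·W·L/H = 4.655e-04 · 11.65 · 2.310 / 6.441e+08 = 1.945e-11 m³.
Mean wear depth h = V/A = 1.945e-11 / 7.012e-06 = 2.774e-06 m.

value=2.774e-06 m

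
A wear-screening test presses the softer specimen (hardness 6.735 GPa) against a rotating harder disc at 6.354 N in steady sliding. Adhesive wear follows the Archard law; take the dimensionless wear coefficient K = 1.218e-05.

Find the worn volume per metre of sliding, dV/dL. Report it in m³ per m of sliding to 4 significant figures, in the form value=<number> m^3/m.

value=1.149e-14 m^3/m

The algebra runs at full precision; intermediates are shown rounded. Rounded just once, at four significant digits.
Hardness H = 6.735 GPa = 6.735e+09 Pa.
Working in SI base units: W = 6.354 N, H = 6.735e+09 Pa, K = 1.218e-05.
Rate of wear dV/dL = K·W/H: 1.218e-05 · 6.354 / 6.735e+09 = 1.149e-14 m³/m.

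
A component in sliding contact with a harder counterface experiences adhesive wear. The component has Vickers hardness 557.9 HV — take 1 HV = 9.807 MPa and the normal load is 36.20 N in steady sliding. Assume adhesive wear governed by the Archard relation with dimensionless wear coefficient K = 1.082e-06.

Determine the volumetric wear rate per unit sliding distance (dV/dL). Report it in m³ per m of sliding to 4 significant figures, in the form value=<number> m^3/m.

value=7.159e-15 m^3/m

The intermediates appear rounded, and each operation keeps full precision — a lone final rounding, at 4 significant digits.
Convert: Hardness H = 557.9 HV × 9.807 MPa/HV = 5471 MPa = 5.471e+09 Pa.
Restated in SI base units: W = 36.20 N, H = 5.471e+09 Pa, K = 1.082e-06.
Volumetric rate dV/dL = K·W/H (independent of L): 1.082e-06 · 36.20 / 5.471e+09 = 7.159e-15 m³/m.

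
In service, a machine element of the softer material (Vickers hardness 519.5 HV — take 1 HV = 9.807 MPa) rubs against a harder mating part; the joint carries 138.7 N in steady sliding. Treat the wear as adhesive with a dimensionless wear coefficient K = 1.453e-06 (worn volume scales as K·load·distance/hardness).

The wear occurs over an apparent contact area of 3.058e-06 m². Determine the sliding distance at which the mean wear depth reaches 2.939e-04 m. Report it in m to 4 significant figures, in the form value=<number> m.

The computation keeps full precision. Intermediates are printed rounded. Rounded once at the end, at 4 significant figures.
Convert: Hardness H = 519.5 HV × 9.807 MPa/HV = 5095 MPa = 5.095e+09 Pa.
Working in SI base units: W = 138.7 N, H = 5.095e+09 Pa, K = 1.453e-06.
Volume at the limit: V_lim = h_lim·A = 2.939e-04 · 3.058e-06 = 8.987e-10 m³.
Life L = V_lim·H/(K·W) = 8.987e-10 · 5.095e+09 / (1.453e-06 · 138.7) = 2.272e+04 m.

value=2.272e+04 m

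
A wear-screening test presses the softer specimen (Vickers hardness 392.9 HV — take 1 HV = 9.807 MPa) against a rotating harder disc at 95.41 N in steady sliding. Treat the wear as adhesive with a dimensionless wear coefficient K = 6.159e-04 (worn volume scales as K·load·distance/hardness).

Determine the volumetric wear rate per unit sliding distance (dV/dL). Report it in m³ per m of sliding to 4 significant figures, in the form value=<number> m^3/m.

All working math keeps full float precision. The intermediates are printed rounded — one last rounding to four significant digits.
Hardness H = 392.9 HV × 9.807 MPa/HV = 3853 MPa = 3.853e+09 Pa.
Collected in SI base units: W = 95.41 N, H = 3.853e+09 Pa, K = 6.159e-04.
Wear rate dV/dL = K·W/H, so: 6.159e-04 · 95.41 / 3.853e+09 = 1.525e-11 m³/m.

value=1.525e-11 m^3/m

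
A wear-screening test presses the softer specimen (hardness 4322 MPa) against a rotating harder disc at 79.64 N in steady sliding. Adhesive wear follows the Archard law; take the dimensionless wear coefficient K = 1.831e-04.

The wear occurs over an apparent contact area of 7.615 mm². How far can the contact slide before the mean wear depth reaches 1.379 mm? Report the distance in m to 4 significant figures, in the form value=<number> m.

All arithmetic maintains full float precision. Quoted intermediates are rounded; one final rounding, at four significant figures.
Hardness H = 4322 MPa = 4.322e+09 Pa.
Contact area A = 7.615 mm² = 7.615e-06 m².
Depth limit h_lim = 1.379 mm = 0.001379 m.
Restated in SI base units: W = 79.64 N, H = 4.322e+09 Pa, K = 1.831e-04.
Allowed volume V_lim = h_lim·A = 0.001379 · 7.615e-06 = 1.050e-08 m³.
Life L = V_lim·H/(K·W) = 1.050e-08 · 4.322e+09 / (1.831e-04 · 79.64) = 3112 m.

value=3112 m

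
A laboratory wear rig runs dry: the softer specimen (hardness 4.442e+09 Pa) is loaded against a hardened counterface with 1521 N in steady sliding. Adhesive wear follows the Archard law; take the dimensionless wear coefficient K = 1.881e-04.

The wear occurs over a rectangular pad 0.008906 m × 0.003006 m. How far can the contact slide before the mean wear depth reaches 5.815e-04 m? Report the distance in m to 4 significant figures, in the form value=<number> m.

The algebra keeps full precision. The intermediates are displayed rounded; a lone final rounding: four significant figures.
Convert: Contact area A = 0.008906 m × 0.003006 m = 2.677e-05 m².
Collected in SI base units: W = 1521 N, H = 4.442e+09 Pa, K = 1.881e-04.
Permissible volume V_lim = h_lim·A = 5.815e-04 · 2.677e-05 = 1.557e-08 m³.
Life L = V_lim·H/(K·W) = 1.557e-08 · 4.442e+09 / (1.881e-04 · 1521) = 241.7 m.

value=241.7 m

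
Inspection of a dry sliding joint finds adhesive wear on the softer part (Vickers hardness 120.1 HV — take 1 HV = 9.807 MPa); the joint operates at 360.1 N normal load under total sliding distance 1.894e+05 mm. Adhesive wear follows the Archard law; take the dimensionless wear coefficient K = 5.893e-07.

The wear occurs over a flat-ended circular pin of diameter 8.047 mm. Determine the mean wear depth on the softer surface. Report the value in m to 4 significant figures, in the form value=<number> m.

value=6.710e-07 m

Intermediates appear rounded — the computation runs at exact precision, and a single final rounding, at 4 significant figures.
Convert: Distance covered L = 1.894e+05 mm = 189.4 m.
Convert: Hardness H = 120.1 HV × 9.807 MPa/HV = 1178 MPa = 1.178e+09 Pa.
Convert: Pin diameter d = 8.047 mm = 0.008047 m. Contact area A = π·d²/4 = π·(0.008047 m)²/4 = 5.086e-05 m².
SI base units throughout: W = 360.1 N, H = 1.178e+09 Pa, K = 5.893e-07.
Archard relation: V = K·W·L/H = 5.893e-07 · 360.1 · 189.4 / 1.178e+09 = 3.412e-11 m³.
Mean wear depth h = V/A = 3.412e-11 / 5.086e-05 = 6.710e-07 m.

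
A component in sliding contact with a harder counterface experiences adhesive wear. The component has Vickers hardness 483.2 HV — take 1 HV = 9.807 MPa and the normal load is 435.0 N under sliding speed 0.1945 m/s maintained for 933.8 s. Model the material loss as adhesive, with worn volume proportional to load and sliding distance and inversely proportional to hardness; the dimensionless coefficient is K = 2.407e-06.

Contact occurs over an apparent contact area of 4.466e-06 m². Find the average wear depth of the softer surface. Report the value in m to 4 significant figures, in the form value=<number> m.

All arithmetic runs at full precision, and intermediates are shown rounded, and rounded once at the end to 4 significant digits.
Distance covered L = v·t = 0.1945 m/s × 933.8 s = 181.6 m.
Hardness H = 483.2 HV × 9.807 MPa/HV = 4739 MPa = 4.739e+09 Pa.
Working in SI base units: W = 435.0 N, H = 4.739e+09 Pa, K = 2.407e-06.
Archard relation: V = K·W·L/H = 2.407e-06 · 435.0 · 181.6 / 4.739e+09 = 4.013e-11 m³.
Depth h = V/A = 4.013e-11 / 4.466e-06 = 8.986e-06 m.

value=8.986e-06 m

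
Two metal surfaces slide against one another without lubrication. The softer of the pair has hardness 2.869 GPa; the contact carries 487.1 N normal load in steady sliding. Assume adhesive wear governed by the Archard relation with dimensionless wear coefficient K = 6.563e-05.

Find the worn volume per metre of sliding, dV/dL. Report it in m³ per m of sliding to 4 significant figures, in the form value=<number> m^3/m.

value=1.114e-11 m^3/m

The intermediates are printed rounded; the algebra runs at exact precision; one final rounding to 4 significant figures.
Convert: Hardness H = 2.869 GPa = 2.869e+09 Pa.
As SI base values: W = 487.1 N, H = 2.869e+09 Pa, K = 6.563e-05.
Sliding wear rate dV/dL = K·W/H (independent of L): 6.563e-05 · 487.1 / 2.869e+09 = 1.114e-11 m³/m.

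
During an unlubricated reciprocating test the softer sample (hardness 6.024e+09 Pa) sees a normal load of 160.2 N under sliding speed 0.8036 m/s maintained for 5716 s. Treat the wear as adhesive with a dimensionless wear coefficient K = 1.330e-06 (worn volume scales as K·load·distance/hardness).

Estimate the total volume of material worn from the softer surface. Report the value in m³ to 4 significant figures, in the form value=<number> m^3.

value=1.625e-10 m^3

Each operation maintains full precision, and printed values are rounded, and one last rounding to four significant figures.
Path length L = v·t = 0.8036 m/s × 5716 s = 4593 m.
In SI base units, W = 160.2 N, H = 6.024e+09 Pa, K = 1.330e-06.
Archard relation: V = K·W·L/H = 1.330e-06 · 160.2 · 4593 / 6.024e+09 = 1.625e-10 m³.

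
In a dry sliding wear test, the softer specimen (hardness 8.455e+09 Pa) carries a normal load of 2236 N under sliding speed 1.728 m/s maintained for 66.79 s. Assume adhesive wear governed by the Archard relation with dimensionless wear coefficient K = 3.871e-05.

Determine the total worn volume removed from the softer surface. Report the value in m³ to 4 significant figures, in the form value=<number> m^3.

Each operation runs at full float precision, and intermediates appear rounded. Rounded once at the end to four significant figures.
Sliding distance L = v·t = 1.728 m/s × 66.79 s = 115.4 m.
In SI base units, W = 2236 N, H = 8.455e+09 Pa, K = 3.871e-05.
The Archard volume V = K·W·L/H = 3.871e-05 · 2236 · 115.4 / 8.455e+09 = 1.182e-09 m³.

value=1.182e-09 m^3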